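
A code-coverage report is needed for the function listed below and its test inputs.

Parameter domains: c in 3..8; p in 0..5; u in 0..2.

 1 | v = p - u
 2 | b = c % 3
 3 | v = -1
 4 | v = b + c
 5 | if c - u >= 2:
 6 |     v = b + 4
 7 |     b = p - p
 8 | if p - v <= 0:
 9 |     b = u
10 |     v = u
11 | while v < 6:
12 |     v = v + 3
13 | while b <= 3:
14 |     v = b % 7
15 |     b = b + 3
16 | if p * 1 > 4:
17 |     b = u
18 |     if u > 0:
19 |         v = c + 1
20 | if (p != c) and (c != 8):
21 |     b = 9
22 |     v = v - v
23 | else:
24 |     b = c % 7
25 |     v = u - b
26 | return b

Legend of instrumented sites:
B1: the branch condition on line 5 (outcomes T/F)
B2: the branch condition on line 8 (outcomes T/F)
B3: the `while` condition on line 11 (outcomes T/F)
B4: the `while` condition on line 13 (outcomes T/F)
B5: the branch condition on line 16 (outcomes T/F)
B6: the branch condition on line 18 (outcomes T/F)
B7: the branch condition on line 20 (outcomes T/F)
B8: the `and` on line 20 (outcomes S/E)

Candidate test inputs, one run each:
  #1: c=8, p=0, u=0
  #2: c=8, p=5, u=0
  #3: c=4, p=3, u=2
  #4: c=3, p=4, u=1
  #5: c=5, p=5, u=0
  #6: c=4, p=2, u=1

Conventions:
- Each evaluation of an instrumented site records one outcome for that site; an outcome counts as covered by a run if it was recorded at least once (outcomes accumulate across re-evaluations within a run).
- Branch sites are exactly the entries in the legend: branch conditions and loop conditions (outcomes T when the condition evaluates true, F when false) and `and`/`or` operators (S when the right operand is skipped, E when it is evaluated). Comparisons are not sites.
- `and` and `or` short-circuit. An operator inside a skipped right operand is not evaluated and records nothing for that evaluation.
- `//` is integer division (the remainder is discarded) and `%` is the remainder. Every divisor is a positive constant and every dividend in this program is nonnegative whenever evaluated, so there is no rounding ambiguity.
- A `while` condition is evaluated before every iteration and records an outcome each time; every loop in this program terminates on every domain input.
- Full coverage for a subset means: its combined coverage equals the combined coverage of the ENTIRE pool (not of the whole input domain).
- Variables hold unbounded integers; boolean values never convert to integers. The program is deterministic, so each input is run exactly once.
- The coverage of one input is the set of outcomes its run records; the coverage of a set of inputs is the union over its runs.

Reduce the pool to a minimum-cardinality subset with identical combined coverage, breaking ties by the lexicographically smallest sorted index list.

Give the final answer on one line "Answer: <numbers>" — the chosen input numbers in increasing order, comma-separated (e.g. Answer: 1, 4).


test 1 (c=8, p=0, u=0) fires B1->T, B2->T, B3->T, B3->T, B3->F, B4->T, B4->T, B4->F, B5->F, B8->E, B7->F; hits B1=T, B2=T, B3=T, B3=F, B4=T, B4=F, B5=F, B7=F, B8=E
test 2 (c=8, p=5, u=0) fires B1->T, B2->T, B3->T, B3->T, B3->F, B4->T, B4->T, B4->F, B5->T, B6->F, B8->E, B7->F; hits B1=T, B2=T, B3=T, B3=F, B4=T, B4=F, B5=T, B6=F, B7=F, B8=E
test 3 (c=4, p=3, u=2) fires B1->T, B2->T, B3->T, B3->T, B3->F, B4->T, B4->F, B5->F, B8->E, B7->T; hits B1=T, B2=T, B3=T, B3=F, B4=T, B4=F, B5=F, B7=T, B8=E
test 4 (c=3, p=4, u=1) fires B1->T, B2->T, B3->T, B3->T, B3->F, B4->T, B4->F, B5->F, B8->E, B7->T; hits B1=T, B2=T, B3=T, B3=F, B4=T, B4=F, B5=F, B7=T, B8=E
test 5 (c=5, p=5, u=0) fires B1->T, B2->T, B3->T, B3->T, B3->F, B4->T, B4->T, B4->F, B5->T, B6->F, B8->S, B7->F; hits B1=T, B2=T, B3=T, B3=F, B4=T, B4=F, B5=T, B6=F, B7=F, B8=S
test 6 (c=4, p=2, u=1) fires B1->T, B2->T, B3->T, B3->T, B3->F, B4->T, B4->F, B5->F, B8->E, B7->T; hits B1=T, B2=T, B3=T, B3=F, B4=T, B4=F, B5=F, B7=T, B8=E
together the pool reaches 13 outcomes: B1=T, B2=T, B3=T, B3=F, B4=T, B4=F, B5=T, B5=F, B6=F, B7=T, B7=F, B8=S, B8=E
every size-1 subset falls short of the 13 outcomes (best: 10/13)
the canonical winner is {3, 5}: size 2, full 13-outcome coverage, earliest index list among size-2 covers
Answer: 3, 5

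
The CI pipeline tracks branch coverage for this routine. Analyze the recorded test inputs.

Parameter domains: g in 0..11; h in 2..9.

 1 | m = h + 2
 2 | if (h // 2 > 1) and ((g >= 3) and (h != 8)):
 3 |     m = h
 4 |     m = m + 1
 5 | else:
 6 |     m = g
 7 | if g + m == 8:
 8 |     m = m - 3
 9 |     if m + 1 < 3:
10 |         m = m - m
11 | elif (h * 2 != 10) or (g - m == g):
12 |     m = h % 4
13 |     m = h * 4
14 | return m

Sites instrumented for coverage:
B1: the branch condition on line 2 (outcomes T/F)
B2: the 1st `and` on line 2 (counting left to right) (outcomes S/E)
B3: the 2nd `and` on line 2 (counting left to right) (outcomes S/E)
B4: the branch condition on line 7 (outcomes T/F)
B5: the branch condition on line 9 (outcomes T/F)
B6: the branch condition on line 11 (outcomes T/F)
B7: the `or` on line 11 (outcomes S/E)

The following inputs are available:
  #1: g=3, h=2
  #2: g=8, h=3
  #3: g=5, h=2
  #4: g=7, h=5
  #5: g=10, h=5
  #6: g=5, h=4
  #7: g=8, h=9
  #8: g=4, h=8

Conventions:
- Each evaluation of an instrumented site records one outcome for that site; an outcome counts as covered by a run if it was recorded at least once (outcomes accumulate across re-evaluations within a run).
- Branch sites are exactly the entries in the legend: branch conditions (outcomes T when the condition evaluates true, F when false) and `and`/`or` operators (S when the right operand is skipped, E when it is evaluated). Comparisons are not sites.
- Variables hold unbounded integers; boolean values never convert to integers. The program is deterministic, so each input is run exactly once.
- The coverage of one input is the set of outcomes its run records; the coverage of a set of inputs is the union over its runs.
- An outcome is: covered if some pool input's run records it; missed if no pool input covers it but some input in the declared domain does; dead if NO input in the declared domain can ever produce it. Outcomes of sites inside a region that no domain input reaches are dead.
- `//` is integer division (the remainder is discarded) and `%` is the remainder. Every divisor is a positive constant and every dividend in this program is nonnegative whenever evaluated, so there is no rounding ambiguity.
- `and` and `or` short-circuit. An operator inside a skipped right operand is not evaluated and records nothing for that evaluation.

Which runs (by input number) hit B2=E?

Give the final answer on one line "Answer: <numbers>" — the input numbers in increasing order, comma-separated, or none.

input #1 (g=3, h=2): never hits B2=E
input #2 (g=8, h=3): never hits B2=E
input #3 (g=5, h=2): never hits B2=E
input #4 (g=7, h=5): hits B2=E
input #5 (g=10, h=5): hits B2=E
input #6 (g=5, h=4): hits B2=E
input #7 (g=8, h=9): hits B2=E
input #8 (g=4, h=8): hits B2=E

Answer: 4, 5, 6, 7, 8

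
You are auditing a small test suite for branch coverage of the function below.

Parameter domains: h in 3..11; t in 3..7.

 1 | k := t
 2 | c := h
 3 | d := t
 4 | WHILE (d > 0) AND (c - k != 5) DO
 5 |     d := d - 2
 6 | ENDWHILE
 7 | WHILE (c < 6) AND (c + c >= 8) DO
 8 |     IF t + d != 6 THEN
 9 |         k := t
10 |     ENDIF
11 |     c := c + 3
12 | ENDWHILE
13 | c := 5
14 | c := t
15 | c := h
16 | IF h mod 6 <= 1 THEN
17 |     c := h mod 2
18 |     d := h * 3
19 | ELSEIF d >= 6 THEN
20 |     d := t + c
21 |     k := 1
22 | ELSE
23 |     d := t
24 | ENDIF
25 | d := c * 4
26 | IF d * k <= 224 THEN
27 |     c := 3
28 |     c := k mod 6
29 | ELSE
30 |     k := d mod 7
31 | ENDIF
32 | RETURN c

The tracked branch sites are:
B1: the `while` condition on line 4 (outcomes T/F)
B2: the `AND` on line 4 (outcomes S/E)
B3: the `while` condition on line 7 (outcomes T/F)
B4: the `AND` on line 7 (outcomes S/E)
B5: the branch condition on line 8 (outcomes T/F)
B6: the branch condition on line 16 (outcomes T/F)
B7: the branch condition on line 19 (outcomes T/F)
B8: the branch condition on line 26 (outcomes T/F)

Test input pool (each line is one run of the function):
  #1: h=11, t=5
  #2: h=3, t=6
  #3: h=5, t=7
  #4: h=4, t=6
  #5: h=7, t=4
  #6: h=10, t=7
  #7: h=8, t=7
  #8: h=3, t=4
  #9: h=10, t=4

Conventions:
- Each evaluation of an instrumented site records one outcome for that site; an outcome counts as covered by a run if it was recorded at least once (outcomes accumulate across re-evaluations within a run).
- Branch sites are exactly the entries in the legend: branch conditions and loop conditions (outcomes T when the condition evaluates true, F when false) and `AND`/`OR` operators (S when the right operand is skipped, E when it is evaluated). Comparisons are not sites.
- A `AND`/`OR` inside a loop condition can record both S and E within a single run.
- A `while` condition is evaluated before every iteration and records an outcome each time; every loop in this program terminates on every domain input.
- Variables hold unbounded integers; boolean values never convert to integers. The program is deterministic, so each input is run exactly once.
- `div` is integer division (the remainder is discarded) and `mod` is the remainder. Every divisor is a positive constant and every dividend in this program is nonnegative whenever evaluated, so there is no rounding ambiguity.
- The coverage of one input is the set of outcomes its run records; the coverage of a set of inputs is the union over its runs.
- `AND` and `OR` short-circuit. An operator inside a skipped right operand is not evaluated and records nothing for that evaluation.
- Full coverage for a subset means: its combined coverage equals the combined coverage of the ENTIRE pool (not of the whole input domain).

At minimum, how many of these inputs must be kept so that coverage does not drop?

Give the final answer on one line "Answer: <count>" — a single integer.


run #1 (h=11, t=5) runs B2->E, B1->T, B2->E, B1->T, B2->E, B1->T, B2->S, B1->F, B4->S, B3->F, B6->F, B7->F, B8->T; records B1=T, B1=F, B2=S, B2=E, B3=F, B4=S, B6=F, B7=F, B8=T
run #2 (h=3, t=6) runs B2->E, B1->T, B2->E, B1->T, B2->E, B1->T, B2->S, B1->F, B4->E, B3->F, B6->F, B7->F, B8->T; records B1=T, B1=F, B2=S, B2=E, B3=F, B4=E, B6=F, B7=F, B8=T
run #3 (h=5, t=7) runs B2->E, B1->T, B2->E, B1->T, B2->E, B1->T, B2->E, B1->T, B2->S, B1->F, B4->E, B3->T, B5->F, B4->S, ...; records B1=T, B1=F, B2=S, B2=E, B3=T, B3=F, B4=S, B4=E, B5=F, B6=F, B7=F, B8=T
run #4 (h=4, t=6) runs B2->E, B1->T, B2->E, B1->T, B2->E, B1->T, B2->S, B1->F, B4->E, B3->T, B5->F, B4->S, B3->F, B6->F, ...; records B1=T, B1=F, B2=S, B2=E, B3=T, B3=F, B4=S, B4=E, B5=F, B6=F, B7=F, B8=T
run #5 (h=7, t=4) runs B2->E, B1->T, B2->E, B1->T, B2->S, B1->F, B4->S, B3->F, B6->T, B8->T; records B1=T, B1=F, B2=S, B2=E, B3=F, B4=S, B6=T, B8=T
run #6 (h=10, t=7) runs B2->E, B1->T, B2->E, B1->T, B2->E, B1->T, B2->E, B1->T, B2->S, B1->F, B4->S, B3->F, B6->F, B7->F, ...; records B1=T, B1=F, B2=S, B2=E, B3=F, B4=S, B6=F, B7=F, B8=F
run #7 (h=8, t=7) runs B2->E, B1->T, B2->E, B1->T, B2->E, B1->T, B2->E, B1->T, B2->S, B1->F, B4->S, B3->F, B6->F, B7->F, ...; records B1=T, B1=F, B2=S, B2=E, B3=F, B4=S, B6=F, B7=F, B8=T
run #8 (h=3, t=4) runs B2->E, B1->T, B2->E, B1->T, B2->S, B1->F, B4->E, B3->F, B6->F, B7->F, B8->T; records B1=T, B1=F, B2=S, B2=E, B3=F, B4=E, B6=F, B7=F, B8=T
run #9 (h=10, t=4) runs B2->E, B1->T, B2->E, B1->T, B2->S, B1->F, B4->S, B3->F, B6->F, B7->F, B8->T; records B1=T, B1=F, B2=S, B2=E, B3=F, B4=S, B6=F, B7=F, B8=T
together the pool reaches 14 outcomes: B1=T, B1=F, B2=S, B2=E, B3=T, B3=F, B4=S, B4=E, B5=F, B6=T, B6=F, B7=F, B8=T, B8=F
no size-1 subset reaches all 14 outcomes (best union: 12/14)
no size-2 subset reaches all 14 outcomes (best union: 13/14)
inputs {3, 5, 6} (size 3) cover everything; no size-3 subset with a lexicographically smaller index list covers all 14
Answer: 3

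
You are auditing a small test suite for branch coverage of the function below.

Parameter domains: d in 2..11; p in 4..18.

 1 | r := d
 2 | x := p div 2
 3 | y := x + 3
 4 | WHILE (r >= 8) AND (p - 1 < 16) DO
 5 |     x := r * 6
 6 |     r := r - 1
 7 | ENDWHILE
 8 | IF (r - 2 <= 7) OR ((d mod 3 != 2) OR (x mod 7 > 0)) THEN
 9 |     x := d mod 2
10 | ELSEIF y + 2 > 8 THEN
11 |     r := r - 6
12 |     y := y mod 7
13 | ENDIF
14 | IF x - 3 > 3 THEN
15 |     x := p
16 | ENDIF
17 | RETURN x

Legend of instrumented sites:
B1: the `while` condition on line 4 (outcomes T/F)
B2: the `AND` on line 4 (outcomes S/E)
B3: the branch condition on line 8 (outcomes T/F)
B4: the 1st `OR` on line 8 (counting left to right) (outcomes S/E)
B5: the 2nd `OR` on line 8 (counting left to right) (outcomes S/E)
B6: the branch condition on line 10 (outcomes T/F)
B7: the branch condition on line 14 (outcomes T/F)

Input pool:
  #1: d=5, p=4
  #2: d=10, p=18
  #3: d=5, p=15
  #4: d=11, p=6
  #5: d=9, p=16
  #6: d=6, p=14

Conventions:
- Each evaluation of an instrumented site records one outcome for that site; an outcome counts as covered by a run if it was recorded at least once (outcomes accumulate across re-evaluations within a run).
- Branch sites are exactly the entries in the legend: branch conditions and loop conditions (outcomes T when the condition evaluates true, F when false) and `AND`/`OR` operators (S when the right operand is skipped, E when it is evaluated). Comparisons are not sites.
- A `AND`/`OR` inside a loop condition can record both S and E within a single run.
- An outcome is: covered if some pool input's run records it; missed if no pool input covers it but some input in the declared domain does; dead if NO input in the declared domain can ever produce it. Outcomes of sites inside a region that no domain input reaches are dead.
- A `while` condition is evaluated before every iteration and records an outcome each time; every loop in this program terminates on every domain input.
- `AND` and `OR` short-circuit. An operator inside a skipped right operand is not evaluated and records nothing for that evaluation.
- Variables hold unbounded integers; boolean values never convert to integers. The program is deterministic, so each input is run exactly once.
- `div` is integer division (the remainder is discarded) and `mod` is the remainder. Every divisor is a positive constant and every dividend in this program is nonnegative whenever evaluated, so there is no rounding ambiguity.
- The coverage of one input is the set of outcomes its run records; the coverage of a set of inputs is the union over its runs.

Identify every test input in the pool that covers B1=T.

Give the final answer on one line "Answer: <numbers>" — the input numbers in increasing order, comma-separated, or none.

input #1 (d=5, p=4): does not record B1=T
input #2 (d=10, p=18): does not record B1=T
input #3 (d=5, p=15): does not record B1=T
input #4 (d=11, p=6): records B1=T
input #5 (d=9, p=16): records B1=T
input #6 (d=6, p=14): does not record B1=T

Answer: 4, 5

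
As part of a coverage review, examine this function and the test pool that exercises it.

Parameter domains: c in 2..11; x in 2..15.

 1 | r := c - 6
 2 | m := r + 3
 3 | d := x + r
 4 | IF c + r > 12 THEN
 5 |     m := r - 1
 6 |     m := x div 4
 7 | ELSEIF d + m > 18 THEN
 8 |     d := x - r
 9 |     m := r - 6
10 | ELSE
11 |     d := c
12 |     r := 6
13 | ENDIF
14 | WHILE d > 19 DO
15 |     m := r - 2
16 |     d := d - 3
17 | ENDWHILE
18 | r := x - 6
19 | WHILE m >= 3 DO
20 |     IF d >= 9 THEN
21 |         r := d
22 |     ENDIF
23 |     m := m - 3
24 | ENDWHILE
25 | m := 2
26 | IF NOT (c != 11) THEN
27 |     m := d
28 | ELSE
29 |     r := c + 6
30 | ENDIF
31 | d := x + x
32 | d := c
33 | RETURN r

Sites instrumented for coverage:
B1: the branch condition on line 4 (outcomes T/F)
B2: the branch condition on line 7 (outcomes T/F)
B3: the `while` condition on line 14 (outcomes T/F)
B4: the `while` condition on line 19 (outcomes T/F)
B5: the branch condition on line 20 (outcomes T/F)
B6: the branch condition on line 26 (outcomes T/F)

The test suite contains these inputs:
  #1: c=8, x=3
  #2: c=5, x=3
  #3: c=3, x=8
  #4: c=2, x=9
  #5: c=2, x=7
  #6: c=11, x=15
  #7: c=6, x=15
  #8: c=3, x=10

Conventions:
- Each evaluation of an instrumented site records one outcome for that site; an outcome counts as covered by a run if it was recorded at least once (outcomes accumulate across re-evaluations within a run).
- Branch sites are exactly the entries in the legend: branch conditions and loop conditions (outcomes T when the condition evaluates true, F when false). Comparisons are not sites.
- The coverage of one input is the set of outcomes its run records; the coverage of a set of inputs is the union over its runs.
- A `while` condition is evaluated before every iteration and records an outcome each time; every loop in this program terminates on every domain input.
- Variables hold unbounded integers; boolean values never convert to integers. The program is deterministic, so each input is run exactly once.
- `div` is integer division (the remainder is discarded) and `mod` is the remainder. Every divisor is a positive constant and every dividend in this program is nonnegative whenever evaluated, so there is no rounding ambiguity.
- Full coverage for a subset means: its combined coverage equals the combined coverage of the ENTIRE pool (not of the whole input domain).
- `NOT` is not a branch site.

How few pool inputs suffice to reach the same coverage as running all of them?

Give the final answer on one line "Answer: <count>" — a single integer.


#1 (c=8, x=3) -> B1->F, B2->F, B3->F, B4->T, B5->F, B4->F, B6->F; covered: B1=F, B2=F, B3=F, B4=T, B4=F, B5=F, B6=F
#2 (c=5, x=3) -> B1->F, B2->F, B3->F, B4->F, B6->F; covered: B1=F, B2=F, B3=F, B4=F, B6=F
#3 (c=3, x=8) -> B1->F, B2->F, B3->F, B4->F, B6->F; covered: B1=F, B2=F, B3=F, B4=F, B6=F
#4 (c=2, x=9) -> B1->F, B2->F, B3->F, B4->F, B6->F; covered: B1=F, B2=F, B3=F, B4=F, B6=F
#5 (c=2, x=7) -> B1->F, B2->F, B3->F, B4->F, B6->F; covered: B1=F, B2=F, B3=F, B4=F, B6=F
#6 (c=11, x=15) -> B1->T, B3->T, B3->F, B4->T, B5->T, B4->F, B6->T; covered: B1=T, B3=T, B3=F, B4=T, B4=F, B5=T, B6=T
#7 (c=6, x=15) -> B1->F, B2->F, B3->F, B4->T, B5->F, B4->F, B6->F; covered: B1=F, B2=F, B3=F, B4=T, B4=F, B5=F, B6=F
#8 (c=3, x=10) -> B1->F, B2->F, B3->F, B4->F, B6->F; covered: B1=F, B2=F, B3=F, B4=F, B6=F
pool-wide coverage (11 outcomes): B1=T, B1=F, B2=F, B3=T, B3=F, B4=T, B4=F, B5=T, B5=F, B6=T, B6=F
size 1 is not enough: best union over all size-1 subsets is 7/11
the canonical winner is {1, 6}: size 2, full 11-outcome coverage, earliest index list among size-2 covers
Answer: 2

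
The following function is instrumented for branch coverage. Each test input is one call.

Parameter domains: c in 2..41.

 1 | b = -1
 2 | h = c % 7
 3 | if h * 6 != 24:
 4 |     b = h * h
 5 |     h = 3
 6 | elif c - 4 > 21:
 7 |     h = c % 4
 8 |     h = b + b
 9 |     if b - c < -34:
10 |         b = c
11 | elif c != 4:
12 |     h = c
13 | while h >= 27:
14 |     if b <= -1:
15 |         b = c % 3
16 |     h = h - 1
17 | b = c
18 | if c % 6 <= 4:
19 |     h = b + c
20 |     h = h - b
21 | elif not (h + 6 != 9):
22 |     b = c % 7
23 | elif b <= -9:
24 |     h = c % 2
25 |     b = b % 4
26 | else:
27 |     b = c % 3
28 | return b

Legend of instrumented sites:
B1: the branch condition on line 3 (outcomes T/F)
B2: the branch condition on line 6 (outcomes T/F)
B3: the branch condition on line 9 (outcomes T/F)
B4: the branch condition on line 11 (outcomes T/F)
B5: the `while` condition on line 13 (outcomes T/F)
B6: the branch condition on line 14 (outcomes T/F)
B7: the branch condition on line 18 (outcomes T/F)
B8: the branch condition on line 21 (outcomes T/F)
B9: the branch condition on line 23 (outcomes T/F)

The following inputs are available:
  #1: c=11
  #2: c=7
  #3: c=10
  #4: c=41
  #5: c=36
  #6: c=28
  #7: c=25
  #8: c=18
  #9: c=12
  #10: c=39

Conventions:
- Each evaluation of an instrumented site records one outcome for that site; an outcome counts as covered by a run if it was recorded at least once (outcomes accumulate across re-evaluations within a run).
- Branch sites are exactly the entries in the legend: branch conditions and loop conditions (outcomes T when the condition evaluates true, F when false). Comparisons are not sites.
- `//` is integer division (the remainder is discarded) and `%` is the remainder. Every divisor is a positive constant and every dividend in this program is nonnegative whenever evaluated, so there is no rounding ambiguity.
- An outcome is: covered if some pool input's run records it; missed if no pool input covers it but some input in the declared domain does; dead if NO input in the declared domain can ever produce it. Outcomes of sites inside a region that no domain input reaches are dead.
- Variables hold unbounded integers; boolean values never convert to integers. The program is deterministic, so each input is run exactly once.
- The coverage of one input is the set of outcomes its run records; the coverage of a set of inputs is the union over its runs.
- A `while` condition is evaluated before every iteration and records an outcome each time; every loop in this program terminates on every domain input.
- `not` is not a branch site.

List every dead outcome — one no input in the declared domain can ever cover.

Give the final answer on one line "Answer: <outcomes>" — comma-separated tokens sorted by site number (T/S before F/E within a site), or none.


exhaustive pass over the 40-input domain:
  B5=T: unreachable across the whole domain -> dead
  B6=T: unreachable across the whole domain -> dead
  B6=F: unreachable across the whole domain -> dead
  B9=T: unreachable across the whole domain -> dead
  reachable outcomes have witnesses, e.g. B1=T (e.g. c=2), B1=F (e.g. c=4), B2=T (e.g. c=32), B2=F (e.g. c=4)
Answer: B5=T, B6=T, B6=F, B9=T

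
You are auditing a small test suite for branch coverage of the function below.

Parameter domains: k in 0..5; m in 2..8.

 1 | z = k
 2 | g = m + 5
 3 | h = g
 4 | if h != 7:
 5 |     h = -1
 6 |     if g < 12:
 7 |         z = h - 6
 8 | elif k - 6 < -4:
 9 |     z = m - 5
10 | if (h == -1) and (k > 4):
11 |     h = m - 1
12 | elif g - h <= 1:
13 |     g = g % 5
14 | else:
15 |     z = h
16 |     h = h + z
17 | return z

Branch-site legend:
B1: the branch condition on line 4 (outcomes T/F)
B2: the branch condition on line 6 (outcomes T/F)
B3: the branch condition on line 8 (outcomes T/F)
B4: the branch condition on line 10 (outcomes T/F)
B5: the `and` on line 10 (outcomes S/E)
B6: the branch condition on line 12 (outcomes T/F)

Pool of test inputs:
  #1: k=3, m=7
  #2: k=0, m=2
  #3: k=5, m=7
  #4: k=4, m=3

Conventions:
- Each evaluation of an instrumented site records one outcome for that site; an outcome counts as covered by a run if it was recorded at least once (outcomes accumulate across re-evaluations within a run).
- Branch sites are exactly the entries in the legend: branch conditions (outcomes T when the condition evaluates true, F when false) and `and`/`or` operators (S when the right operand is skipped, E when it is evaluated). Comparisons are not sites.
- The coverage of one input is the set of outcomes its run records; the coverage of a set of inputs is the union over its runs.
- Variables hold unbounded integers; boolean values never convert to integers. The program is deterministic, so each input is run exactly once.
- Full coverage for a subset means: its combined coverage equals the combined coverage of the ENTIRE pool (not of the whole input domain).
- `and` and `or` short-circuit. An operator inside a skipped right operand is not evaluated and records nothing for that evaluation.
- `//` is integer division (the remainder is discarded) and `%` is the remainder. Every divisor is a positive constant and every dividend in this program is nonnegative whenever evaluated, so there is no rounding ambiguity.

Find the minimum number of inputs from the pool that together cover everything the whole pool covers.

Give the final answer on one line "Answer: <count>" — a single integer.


input #1, k=3, m=7: events B1->T, B2->F, B5->E, B4->F, B6->F; outcomes B1=T, B2=F, B4=F, B5=E, B6=F
input #2, k=0, m=2: events B1->F, B3->T, B5->S, B4->F, B6->T; outcomes B1=F, B3=T, B4=F, B5=S, B6=T
input #3, k=5, m=7: events B1->T, B2->F, B5->E, B4->T; outcomes B1=T, B2=F, B4=T, B5=E
input #4, k=4, m=3: events B1->T, B2->T, B5->E, B4->F, B6->F; outcomes B1=T, B2=T, B4=F, B5=E, B6=F
union over all inputs: B1=T, B1=F, B2=T, B2=F, B3=T, B4=T, B4=F, B5=S, B5=E, B6=T, B6=F (11 outcomes)
no size-1 subset reaches all 11 outcomes (best union: 5/11)
no size-2 subset reaches all 11 outcomes (best union: 9/11)
at size 3, {2, 3, 4} reaches all 11 outcomes; every lexicographically earlier size-3 subset fails
Answer: 3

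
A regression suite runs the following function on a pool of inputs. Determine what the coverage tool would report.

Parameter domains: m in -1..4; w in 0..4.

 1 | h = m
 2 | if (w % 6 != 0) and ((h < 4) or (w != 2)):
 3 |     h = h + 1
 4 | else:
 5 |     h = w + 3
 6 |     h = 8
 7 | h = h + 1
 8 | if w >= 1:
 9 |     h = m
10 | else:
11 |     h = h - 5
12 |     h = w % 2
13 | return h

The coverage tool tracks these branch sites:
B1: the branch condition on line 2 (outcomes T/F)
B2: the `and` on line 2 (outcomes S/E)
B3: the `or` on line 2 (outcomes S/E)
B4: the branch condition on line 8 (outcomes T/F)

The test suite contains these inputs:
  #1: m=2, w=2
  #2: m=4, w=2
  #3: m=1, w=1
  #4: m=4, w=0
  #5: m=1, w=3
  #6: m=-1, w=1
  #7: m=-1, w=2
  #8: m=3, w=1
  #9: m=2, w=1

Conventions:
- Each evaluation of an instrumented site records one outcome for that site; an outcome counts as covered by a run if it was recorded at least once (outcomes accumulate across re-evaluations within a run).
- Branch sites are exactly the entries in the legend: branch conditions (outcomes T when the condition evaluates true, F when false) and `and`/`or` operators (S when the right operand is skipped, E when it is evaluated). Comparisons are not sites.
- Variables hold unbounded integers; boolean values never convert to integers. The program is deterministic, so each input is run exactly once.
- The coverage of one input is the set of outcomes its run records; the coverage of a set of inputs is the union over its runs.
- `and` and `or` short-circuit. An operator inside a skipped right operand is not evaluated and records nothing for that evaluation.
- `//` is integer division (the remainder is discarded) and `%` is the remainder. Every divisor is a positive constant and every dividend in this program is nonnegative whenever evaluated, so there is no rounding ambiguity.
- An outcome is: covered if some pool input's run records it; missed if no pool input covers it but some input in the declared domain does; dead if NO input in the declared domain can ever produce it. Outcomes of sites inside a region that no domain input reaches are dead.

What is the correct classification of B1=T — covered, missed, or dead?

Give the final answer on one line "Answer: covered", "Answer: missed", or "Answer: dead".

B1=T is recorded by pool input(s) 1, 3, 5, 6, 7, 8, 9 -> covered

Answer: covered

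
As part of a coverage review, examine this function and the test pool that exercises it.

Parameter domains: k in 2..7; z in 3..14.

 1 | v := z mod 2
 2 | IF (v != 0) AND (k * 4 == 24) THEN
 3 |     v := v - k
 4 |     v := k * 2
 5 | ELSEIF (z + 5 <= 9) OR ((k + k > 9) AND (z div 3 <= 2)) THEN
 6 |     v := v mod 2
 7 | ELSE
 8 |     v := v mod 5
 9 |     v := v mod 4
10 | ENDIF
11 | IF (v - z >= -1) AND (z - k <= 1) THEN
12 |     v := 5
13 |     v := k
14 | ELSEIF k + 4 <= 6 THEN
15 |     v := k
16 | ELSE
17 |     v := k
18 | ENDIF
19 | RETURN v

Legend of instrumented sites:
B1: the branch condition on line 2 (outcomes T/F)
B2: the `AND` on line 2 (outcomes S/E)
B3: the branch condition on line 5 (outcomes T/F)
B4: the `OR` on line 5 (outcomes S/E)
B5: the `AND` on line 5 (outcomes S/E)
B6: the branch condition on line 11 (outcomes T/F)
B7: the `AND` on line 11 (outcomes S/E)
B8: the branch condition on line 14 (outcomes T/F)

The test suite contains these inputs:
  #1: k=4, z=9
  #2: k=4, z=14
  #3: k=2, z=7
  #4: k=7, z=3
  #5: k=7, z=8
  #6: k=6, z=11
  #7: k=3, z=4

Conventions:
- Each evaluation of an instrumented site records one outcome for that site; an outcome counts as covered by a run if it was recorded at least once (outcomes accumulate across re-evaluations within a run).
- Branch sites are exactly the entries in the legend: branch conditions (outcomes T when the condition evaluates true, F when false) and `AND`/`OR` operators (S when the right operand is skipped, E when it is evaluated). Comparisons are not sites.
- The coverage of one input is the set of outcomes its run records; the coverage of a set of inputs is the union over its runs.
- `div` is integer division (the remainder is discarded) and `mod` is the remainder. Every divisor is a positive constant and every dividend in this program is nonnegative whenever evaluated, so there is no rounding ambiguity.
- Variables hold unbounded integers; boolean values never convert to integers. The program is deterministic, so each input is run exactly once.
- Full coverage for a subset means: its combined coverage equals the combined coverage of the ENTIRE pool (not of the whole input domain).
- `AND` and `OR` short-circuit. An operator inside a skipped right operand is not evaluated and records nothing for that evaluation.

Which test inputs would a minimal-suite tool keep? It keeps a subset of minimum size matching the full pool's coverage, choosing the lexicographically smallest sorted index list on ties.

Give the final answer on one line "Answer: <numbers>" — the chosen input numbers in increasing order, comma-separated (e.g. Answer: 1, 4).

test 1 (k=4, z=9) hits B1=F, B2=E, B3=F, B4=E, B5=S, B6=F, B7=S, B8=F
test 2 (k=4, z=14) hits B1=F, B2=S, B3=F, B4=E, B5=S, B6=F, B7=S, B8=F
test 3 (k=2, z=7) hits B1=F, B2=E, B3=F, B4=E, B5=S, B6=F, B7=S, B8=T
test 4 (k=7, z=3) hits B1=F, B2=E, B3=T, B4=S, B6=F, B7=S, B8=F
test 5 (k=7, z=8) hits B1=F, B2=S, B3=T, B4=E, B5=E, B6=F, B7=S, B8=F
test 6 (k=6, z=11) hits B1=T, B2=E, B6=F, B7=E, B8=F
test 7 (k=3, z=4) hits B1=F, B2=S, B3=T, B4=S, B6=F, B7=S, B8=F
union over all inputs: B1=T, B1=F, B2=S, B2=E, B3=T, B3=F, B4=S, B4=E, B5=S, B5=E, B6=F, B7=S, B7=E, B8=T, B8=F (15 outcomes)
no size-1 subset reaches all 15 outcomes (best union: 8/15)
no size-2 subset reaches all 15 outcomes (best union: 12/15)
no size-3 subset reaches all 15 outcomes (best union: 14/15)
size 4: inputs {3, 4, 5, 6} cover all 15 outcomes, and no lexicographically smaller subset of this size does

Answer: 3, 4, 5, 6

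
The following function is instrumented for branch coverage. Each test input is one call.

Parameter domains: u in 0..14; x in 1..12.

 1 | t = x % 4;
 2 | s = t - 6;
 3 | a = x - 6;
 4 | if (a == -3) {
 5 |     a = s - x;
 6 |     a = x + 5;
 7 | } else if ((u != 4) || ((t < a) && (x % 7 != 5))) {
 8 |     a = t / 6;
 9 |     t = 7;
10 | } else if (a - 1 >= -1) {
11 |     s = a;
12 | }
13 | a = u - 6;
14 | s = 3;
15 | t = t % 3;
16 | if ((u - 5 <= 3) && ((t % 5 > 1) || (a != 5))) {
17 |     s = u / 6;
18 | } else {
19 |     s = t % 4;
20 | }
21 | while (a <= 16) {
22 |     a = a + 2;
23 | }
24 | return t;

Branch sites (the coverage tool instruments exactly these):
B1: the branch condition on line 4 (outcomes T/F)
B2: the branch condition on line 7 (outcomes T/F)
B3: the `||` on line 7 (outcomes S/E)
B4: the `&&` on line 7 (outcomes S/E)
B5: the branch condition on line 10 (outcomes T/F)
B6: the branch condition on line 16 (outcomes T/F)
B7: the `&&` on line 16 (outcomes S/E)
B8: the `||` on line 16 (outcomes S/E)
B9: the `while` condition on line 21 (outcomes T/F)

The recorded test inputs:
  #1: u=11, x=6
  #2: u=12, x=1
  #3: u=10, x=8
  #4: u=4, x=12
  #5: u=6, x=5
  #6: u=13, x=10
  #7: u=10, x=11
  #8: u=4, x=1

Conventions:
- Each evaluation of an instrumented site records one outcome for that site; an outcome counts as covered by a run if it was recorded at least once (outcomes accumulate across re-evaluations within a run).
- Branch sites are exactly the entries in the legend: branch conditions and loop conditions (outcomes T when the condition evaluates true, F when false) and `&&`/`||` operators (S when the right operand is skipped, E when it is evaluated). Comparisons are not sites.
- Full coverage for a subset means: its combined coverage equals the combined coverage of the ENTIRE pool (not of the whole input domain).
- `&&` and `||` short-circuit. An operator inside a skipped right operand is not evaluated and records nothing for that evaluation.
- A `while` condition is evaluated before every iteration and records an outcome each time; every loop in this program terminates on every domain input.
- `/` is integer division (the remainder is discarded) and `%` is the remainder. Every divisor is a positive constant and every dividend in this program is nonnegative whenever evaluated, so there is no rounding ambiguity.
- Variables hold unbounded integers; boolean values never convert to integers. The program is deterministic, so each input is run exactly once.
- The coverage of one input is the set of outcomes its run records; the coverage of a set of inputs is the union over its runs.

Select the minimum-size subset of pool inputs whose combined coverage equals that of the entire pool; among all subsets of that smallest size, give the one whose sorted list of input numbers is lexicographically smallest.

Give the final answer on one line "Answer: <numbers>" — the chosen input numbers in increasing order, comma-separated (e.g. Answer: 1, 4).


input #1, u=11, x=6: events B1->F, B3->S, B2->T, B7->S, B6->F, B9->T, B9->T, B9->T, B9->T, B9->T, B9->T, B9->F; outcomes B1=F, B2=T, B3=S, B6=F, B7=S, B9=T, B9=F
input #2, u=12, x=1: events B1->F, B3->S, B2->T, B7->S, B6->F, B9->T, B9->T, B9->T, B9->T, B9->T, B9->T, B9->F; outcomes B1=F, B2=T, B3=S, B6=F, B7=S, B9=T, B9=F
input #3, u=10, x=8: events B1->F, B3->S, B2->T, B7->S, B6->F, B9->T, B9->T, B9->T, B9->T, B9->T, B9->T, B9->T, B9->F; outcomes B1=F, B2=T, B3=S, B6=F, B7=S, B9=T, B9=F
input #4, u=4, x=12: events B1->F, B3->E, B4->E, B2->F, B5->T, B7->E, B8->E, B6->T, B9->T, B9->T, B9->T, B9->T, B9->T, B9->T, ...; outcomes B1=F, B2=F, B3=E, B4=E, B5=T, B6=T, B7=E, B8=E, B9=T, B9=F
input #5, u=6, x=5: events B1->F, B3->S, B2->T, B7->E, B8->E, B6->T, B9->T, B9->T, B9->T, B9->T, B9->T, B9->T, B9->T, B9->T, ...; outcomes B1=F, B2=T, B3=S, B6=T, B7=E, B8=E, B9=T, B9=F
input #6, u=13, x=10: events B1->F, B3->S, B2->T, B7->S, B6->F, B9->T, B9->T, B9->T, B9->T, B9->T, B9->F; outcomes B1=F, B2=T, B3=S, B6=F, B7=S, B9=T, B9=F
input #7, u=10, x=11: events B1->F, B3->S, B2->T, B7->S, B6->F, B9->T, B9->T, B9->T, B9->T, B9->T, B9->T, B9->T, B9->F; outcomes B1=F, B2=T, B3=S, B6=F, B7=S, B9=T, B9=F
input #8, u=4, x=1: events B1->F, B3->E, B4->S, B2->F, B5->F, B7->E, B8->E, B6->T, B9->T, B9->T, B9->T, B9->T, B9->T, B9->T, ...; outcomes B1=F, B2=F, B3=E, B4=S, B5=F, B6=T, B7=E, B8=E, B9=T, B9=F
union over all inputs: B1=F, B2=T, B2=F, B3=S, B3=E, B4=S, B4=E, B5=T, B5=F, B6=T, B6=F, B7=S, B7=E, B8=E, B9=T, B9=F (16 outcomes)
no size-1 subset reaches all 16 outcomes (best union: 10/16)
no size-2 subset reaches all 16 outcomes (best union: 14/16)
at size 3, {1, 4, 8} reaches all 16 outcomes; every lexicographically earlier size-3 subset fails
Answer: 1, 4, 8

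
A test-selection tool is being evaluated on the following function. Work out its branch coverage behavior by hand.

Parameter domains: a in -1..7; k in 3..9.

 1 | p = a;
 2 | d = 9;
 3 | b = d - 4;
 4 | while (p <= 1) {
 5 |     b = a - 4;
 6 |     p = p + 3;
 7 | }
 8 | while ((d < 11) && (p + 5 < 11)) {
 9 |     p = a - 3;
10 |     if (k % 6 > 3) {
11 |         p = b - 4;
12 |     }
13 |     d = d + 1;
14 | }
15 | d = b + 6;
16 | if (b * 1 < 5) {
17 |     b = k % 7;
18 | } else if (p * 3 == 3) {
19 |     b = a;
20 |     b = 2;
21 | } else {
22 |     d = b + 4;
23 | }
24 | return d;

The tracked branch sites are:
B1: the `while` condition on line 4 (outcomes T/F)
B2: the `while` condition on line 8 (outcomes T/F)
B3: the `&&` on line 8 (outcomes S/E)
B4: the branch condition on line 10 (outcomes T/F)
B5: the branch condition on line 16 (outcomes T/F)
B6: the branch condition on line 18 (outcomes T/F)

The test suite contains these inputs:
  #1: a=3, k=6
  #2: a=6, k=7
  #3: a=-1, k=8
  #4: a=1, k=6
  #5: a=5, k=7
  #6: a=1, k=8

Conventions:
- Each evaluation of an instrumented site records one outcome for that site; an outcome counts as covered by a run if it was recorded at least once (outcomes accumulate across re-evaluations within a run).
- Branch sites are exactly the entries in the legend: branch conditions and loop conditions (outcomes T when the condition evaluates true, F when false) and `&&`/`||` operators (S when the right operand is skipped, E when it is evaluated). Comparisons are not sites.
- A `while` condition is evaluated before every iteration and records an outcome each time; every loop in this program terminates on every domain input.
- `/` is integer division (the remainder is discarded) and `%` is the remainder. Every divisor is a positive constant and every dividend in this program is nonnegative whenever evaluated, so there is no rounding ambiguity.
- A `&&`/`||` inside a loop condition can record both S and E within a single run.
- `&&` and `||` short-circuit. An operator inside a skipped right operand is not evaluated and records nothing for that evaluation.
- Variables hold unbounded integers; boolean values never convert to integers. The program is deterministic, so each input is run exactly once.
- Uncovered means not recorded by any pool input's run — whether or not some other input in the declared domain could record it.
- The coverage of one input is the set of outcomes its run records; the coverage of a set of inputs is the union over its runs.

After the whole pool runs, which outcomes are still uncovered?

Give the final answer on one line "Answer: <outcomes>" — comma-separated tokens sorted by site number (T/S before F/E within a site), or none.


input #1, a=3, k=6: events B1->F, B3->E, B2->T, B4->F, B3->E, B2->T, B4->F, B3->S, B2->F, B5->F, B6->F; outcomes B1=F, B2=T, B2=F, B3=S, B3=E, B4=F, B5=F, B6=F
input #2, a=6, k=7: events B1->F, B3->E, B2->F, B5->F, B6->F; outcomes B1=F, B2=F, B3=E, B5=F, B6=F
input #3, a=-1, k=8: events B1->T, B1->F, B3->E, B2->T, B4->F, B3->E, B2->T, B4->F, B3->S, B2->F, B5->T; outcomes B1=T, B1=F, B2=T, B2=F, B3=S, B3=E, B4=F, B5=T
input #4, a=1, k=6: events B1->T, B1->F, B3->E, B2->T, B4->F, B3->E, B2->T, B4->F, B3->S, B2->F, B5->T; outcomes B1=T, B1=F, B2=T, B2=F, B3=S, B3=E, B4=F, B5=T
input #5, a=5, k=7: events B1->F, B3->E, B2->T, B4->F, B3->E, B2->T, B4->F, B3->S, B2->F, B5->F, B6->F; outcomes B1=F, B2=T, B2=F, B3=S, B3=E, B4=F, B5=F, B6=F
input #6, a=1, k=8: events B1->T, B1->F, B3->E, B2->T, B4->F, B3->E, B2->T, B4->F, B3->S, B2->F, B5->T; outcomes B1=T, B1=F, B2=T, B2=F, B3=S, B3=E, B4=F, B5=T
union over the pool: B1=T, B1=F, B2=T, B2=F, B3=S, B3=E, B4=F, B5=T, B5=F, B6=F
uncovered (2 of 12): B4=T, B6=T
Answer: B4=T, B6=T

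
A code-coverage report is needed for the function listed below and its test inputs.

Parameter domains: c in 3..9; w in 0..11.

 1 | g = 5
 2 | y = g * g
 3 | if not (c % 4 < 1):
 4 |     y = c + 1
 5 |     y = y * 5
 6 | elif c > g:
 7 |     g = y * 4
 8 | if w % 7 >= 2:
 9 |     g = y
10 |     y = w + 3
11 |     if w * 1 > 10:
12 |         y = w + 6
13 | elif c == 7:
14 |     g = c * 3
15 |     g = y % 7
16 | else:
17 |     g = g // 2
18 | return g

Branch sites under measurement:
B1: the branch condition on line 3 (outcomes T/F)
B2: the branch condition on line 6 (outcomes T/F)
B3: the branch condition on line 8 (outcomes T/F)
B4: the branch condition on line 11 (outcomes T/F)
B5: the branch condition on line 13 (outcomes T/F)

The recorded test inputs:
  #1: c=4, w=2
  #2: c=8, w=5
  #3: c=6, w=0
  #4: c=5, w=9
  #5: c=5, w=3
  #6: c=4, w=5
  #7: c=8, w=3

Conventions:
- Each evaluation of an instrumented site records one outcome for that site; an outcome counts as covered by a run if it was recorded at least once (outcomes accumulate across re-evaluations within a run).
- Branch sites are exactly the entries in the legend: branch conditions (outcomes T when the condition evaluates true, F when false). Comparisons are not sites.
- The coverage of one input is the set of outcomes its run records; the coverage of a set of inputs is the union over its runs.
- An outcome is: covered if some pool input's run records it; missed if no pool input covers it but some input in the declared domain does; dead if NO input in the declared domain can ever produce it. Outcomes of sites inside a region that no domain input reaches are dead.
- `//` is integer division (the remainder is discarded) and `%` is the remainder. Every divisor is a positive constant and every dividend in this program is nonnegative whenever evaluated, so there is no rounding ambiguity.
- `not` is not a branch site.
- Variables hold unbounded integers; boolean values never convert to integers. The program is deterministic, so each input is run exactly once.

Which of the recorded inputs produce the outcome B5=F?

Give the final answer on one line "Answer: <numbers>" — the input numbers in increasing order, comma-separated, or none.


input #1 (c=4, w=2): does not produce B5=F
input #2 (c=8, w=5): does not produce B5=F
input #3 (c=6, w=0): produces B5=F
input #4 (c=5, w=9): does not produce B5=F
input #5 (c=5, w=3): does not produce B5=F
input #6 (c=4, w=5): does not produce B5=F
input #7 (c=8, w=3): does not produce B5=F
Answer: 3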